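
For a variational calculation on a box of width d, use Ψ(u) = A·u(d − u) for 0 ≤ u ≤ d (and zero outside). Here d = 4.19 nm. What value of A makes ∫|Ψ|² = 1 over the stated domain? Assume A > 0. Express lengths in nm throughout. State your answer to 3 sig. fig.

A ≈ 0.152 nm^(-5/2)

We need A² ∫|f|² du = 1, taking the integral from 0 to d.
Expanding the polynomial and integrating term by term, ∫|Ψ|² du = A²·(d^5/30).
Setting this equal to 1 gives A² = 1/(d^5/30).
Plugging in d = 4.19 yields A = 0.1524.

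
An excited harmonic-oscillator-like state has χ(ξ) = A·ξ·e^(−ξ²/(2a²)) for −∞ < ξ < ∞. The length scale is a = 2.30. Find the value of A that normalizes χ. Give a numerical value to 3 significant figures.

We need A² ∫|f|² dξ = 1, taking the integral from −∞ to ∞.
∫|χ|² dξ = A²·(√(π)·a^3/2).
So A² = (√(π)·a^3/2)^(−1).
With a = 2.30: A² = 0.09274 and A = 0.3045.

A ≈ 0.305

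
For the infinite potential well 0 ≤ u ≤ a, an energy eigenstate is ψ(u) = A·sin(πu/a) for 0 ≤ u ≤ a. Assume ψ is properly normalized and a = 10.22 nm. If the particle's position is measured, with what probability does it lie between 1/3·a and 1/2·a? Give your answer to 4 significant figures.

The probability is P = ∫ |ψ|² du over [1/3·a, 1/2·a].
Since A² = 1/(a/2), this is the region integral divided by the full normalization integral.
Substituting t = u/a, A² and the length scale cancel in the ratio: P = ∫_{1/3}^{1/2} sin(π·t)^2 dt / ∫_{0}^{1} sin(π·t)^2 dt.
With ∫ sin(π·t)^2 dt = t/2 - sin(2·π·t)/(4·π) + C, the region integral is √(3)/(8·π) + 1/12 and the full one is 1/2.
Evaluating gives P = (√(3)/4 + π/6)/π.

P ≈ 0.3045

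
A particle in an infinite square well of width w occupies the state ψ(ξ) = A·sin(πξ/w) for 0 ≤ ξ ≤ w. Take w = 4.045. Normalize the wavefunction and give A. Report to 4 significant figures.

Normalization requires ∫|ψ|² dξ = 1, integrated from 0 to w.
∫|ψ|² dξ = A²·(w/2).
Plugging in w = 4.045 yields A = 0.70316.

A ≈ 0.7032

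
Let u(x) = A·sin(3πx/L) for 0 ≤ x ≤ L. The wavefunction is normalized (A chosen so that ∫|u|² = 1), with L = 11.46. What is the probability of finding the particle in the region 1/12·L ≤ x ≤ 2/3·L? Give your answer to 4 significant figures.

P = ∫_{1/12·L}^{2/3·L} |u(x)|² dx.
Since A² = 1/(L/2), this is the region integral divided by the full normalization integral.
Let t = x/L; then A² and the length scale cancel, so P = ∫_{1/12}^{2/3} sin(3·π·t)^2 dt ÷ ∫_{0}^{1} sin(3·π·t)^2 dt.
Using ∫ sin(3·π·t)^2 dt = t/2 - sin(6·π·t)/(12·π), the numerator is 1/(12·π) + 7/24 and the denominator is 1/2.
Evaluating gives P = (2 + 7·π)/(12·π).

P ≈ 0.6364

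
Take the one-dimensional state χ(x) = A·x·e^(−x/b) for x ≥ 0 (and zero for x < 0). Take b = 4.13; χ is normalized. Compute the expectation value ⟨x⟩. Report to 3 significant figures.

⟨x⟩ ≈ 6.20

The expectation value is the |χ|²-weighted average of x: ∫ x|χ|² dx.
The ratio of the moment integral to the normalization integral gives ⟨x⟩ = 3·b/2.
With b = 4.13, ⟨x⟩ = 6.195.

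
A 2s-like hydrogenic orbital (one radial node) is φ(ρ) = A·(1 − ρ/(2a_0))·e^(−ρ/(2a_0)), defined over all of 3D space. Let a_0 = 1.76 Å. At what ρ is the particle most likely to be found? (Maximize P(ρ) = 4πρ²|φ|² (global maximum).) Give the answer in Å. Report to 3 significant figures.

Set d/dρ [P(ρ) = 4πρ²|φ|²] = 0 and solve for ρ > 0.
This gives ρ = a_0·(√(5) + 3).
With a_0 = 1.76, the most probable radial distance is 9.215 Å.

ρ ≈ 9.22 Å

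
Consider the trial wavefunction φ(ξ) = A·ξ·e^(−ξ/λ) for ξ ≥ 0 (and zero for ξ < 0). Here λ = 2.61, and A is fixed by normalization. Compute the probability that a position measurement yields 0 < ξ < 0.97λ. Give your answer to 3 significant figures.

P = ∫_{0}^{0.97λ} |φ(ξ)|² dξ.
The normalization integral ∫|φ|²dξ over the whole domain equals λ^3/4·A², and A² cancels in the ratio.
Let u = ξ/λ; then A² and the length scale cancel, so P = ∫_{0}^{0.97} u^2·e^(-2·u) du ÷ ∫_{0}^{∞} u^2·e^(-2·u) du.
Using ∫ u^2·e^(-2·u) du = -(2·u^2 + 2·u + 1)·e^(-2·u)/4, the numerator is ≈ 0.076772 and the denominator is 1/4.
The result is P = 0.3071.

P ≈ 0.307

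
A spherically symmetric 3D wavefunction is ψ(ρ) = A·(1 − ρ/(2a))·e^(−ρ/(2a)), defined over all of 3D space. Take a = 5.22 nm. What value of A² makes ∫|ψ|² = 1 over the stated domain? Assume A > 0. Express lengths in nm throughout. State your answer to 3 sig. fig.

A^2 ≈ 0.000280 nm^(-3)

Require ∫ |ψ|² 4πρ² dρ = 1 over the whole domain.
(Spherical symmetry: dV = 4πρ² dρ.)
Recall ∫₀^∞ ρ^m e^(−ρ/β) dρ = m!·β^(m+1), ∫|ψ|² 4πρ² dρ = A²·(8·π·a^3).
Hence A² = 1/[8·π·a^3].
With a = 5.22: A² = 0.0002797 and A = 0.01673.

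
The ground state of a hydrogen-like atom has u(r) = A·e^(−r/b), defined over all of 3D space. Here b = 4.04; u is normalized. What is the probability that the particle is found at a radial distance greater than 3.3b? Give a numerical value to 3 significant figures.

P ≈ 0.0400

P = ∫ |u|² 4πr² dr over r > 3.3b.
The full normalization integral is A²·[π·b^3] = 1, fixing A².
Substituting t = r/b, A², 4π and the length scale all cancel in the ratio: P = ∫_{3.3}^{∞} t^2·e^(-2·t) dt / ∫_{0}^{∞} t^2·e^(-2·t) dt.
Using ∫ t^2·e^(-2·t) dt = -(2·t^2 + 2·t + 1)·e^(-2·t)/4, the numerator is 1469·e^(-33/5)/200 and the denominator is 1/4.
The region integral divided by the full integral gives P = 0.03997.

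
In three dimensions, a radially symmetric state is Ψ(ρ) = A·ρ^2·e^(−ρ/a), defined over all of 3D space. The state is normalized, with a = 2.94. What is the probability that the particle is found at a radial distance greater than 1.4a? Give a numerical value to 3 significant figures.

P ≈ 0.976

Integrate the radial probability density 4πρ²|Ψ|² over ρ > 1.4a.
A² is fixed by ∫₀^∞ 4πρ²|Ψ|² dρ = 1, i.e. A² = (45·π·a^7/2)^(−1).
In terms of u = ρ/a (A², 4π and the length scale all cancel between numerator and denominator), P = [∫_{1.4}^{∞} u^6·e^(-2·u) du] / [∫_{0}^{∞} u^6·e^(-2·u) du].
Using ∫ u^6·e^(-2·u) du = -(4·u^6 + 12·u^5 + 30·u^4 + 60·u^3 + 90·u^2 + 90·u + 45)·e^(-2·u)/8, the numerator is ≈ 5.4877 and the denominator is 45/8.
The region integral divided by the full integral gives P = 0.9756.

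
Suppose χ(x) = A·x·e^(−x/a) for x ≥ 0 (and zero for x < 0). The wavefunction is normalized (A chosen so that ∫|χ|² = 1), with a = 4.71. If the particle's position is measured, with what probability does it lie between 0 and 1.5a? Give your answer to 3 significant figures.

P ≈ 0.577

|χ|² is the probability density, so P = ∫_{0}^{1.5a} |χ|² dx.
The normalization integral ∫|χ|²dx over the whole domain equals a^3/4·A², and A² cancels in the ratio.
In terms of u = x/a (A² and the length scale cancel between numerator and denominator), P = [∫_{0}^{1.5} u^2·e^(-2·u) du] / [∫_{0}^{∞} u^2·e^(-2·u) du].
With ∫ u^2·e^(-2·u) du = -(2·u^2 + 2·u + 1)·e^(-2·u)/4 + C, the region integral is 1/4 - 17·e^(-3)/8 and the full one is 1/4.
Taking the ratio, P = 0.5768.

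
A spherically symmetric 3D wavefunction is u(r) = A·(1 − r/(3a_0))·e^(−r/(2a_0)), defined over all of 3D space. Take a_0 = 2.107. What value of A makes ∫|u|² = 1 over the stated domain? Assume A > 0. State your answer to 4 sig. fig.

Normalization requires ∫|u|² 4πr² dr = 1, integrated from 0 to ∞.
Using ∫₀^∞ rⁿ e^(−αr) dr = n!/αⁿ⁺¹, with u = A·(1 − r/(3a_0))·e^(−r/(2a_0)), the integral evaluates to A²·[8·π·a_0^3/3].
Setting this equal to 1 gives A² = 1/(8·π·a_0^3/3).
Plugging in a_0 = 2.107 yields A = 0.11296.

A ≈ 0.1130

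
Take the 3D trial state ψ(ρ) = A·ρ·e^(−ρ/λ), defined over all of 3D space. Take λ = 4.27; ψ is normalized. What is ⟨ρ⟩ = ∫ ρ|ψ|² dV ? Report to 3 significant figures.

⟨ρ⟩ ≈ 10.7

The expectation value is the |ψ|²-weighted average of ρ: ∫ ρ|ψ|² 4πρ² dρ.
Evaluating both integrals, ⟨ρ⟩ = 5·λ/2.
With λ = 4.27, ⟨ρ⟩ = 10.68.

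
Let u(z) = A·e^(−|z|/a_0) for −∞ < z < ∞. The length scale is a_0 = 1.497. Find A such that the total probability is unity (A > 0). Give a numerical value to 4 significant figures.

A ≈ 0.8173

Normalization requires ∫|u|² dz = 1, integrated from −∞ to ∞.
With ∫₀^∞ z^0 e^(−αz) dz = 0!/α^1, ∫|u|² dz = A²·(a_0).
Hence A² = 1/[a_0].
With a_0 = 1.497: A² = 0.66800 and A = 0.81731.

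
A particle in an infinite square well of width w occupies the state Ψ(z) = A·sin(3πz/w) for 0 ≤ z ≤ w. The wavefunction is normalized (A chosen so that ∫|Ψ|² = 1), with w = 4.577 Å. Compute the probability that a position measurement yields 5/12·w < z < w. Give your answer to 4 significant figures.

|Ψ|² is the probability density, so P = ∫_{5/12·w}^{w} |Ψ|² dz.
The normalization integral ∫|Ψ|²dz over the whole domain equals w/2·A², and A² cancels in the ratio.
In terms of u = z/w (A² and the length scale cancel between numerator and denominator), P = [∫_{5/12}^{1} sin(3·π·u)^2 du] / [∫_{0}^{1} sin(3·π·u)^2 du].
An antiderivative of sin(3·π·u)^2 is u/2 - sin(6·π·u)/(12·π); evaluating from 5/12 to 1 gives 1/(12·π) + 7/24, while the full integral is 1/2.
The result is P = (2 + 7·π)/(12·π).

P ≈ 0.6364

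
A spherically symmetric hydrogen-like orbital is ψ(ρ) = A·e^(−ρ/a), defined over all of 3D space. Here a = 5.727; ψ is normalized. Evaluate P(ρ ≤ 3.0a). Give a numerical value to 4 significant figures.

P ≈ 0.9380

With dV = 4πρ²dρ, the probability is ∫|ψ|² dV over ρ ≤ 3.0a.
Normalization gives A² = 1/(π·a^3).
Let u = ρ/a; then A², 4π and the length scale all cancel, so P = ∫_{0}^{3.0} u^2·e^(-2·u) du ÷ ∫_{0}^{∞} u^2·e^(-2·u) du.
With ∫ u^2·e^(-2·u) du = -(2·u^2 + 2·u + 1)·e^(-2·u)/4 + C, the region integral is 1/4 - 25·e^(-6)/4 and the full one is 1/4.
Taking the ratio yields P = 0.93803.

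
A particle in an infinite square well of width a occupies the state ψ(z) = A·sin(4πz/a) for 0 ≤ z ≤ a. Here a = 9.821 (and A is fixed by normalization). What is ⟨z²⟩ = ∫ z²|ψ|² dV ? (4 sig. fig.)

The expectation value is the |ψ|²-weighted average of z^2: ∫ z^2|ψ|² dz.
With ∫₀^a sin²(nπz/a) dz = a/2, since the A² factors cancel between numerator and denominator, ⟨z²⟩ = -a^2/(32·π^2) + a^2/3.
Putting a = 9.821 gives 31.845.

⟨z^2⟩ ≈ 31.85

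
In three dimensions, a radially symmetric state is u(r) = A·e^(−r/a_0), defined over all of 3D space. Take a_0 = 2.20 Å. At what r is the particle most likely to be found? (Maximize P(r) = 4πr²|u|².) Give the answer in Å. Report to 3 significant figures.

Set d/dr [P(r) = 4πr²|u|²] = 0 and solve for r > 0.
This gives r = a_0.
With a_0 = 2.20, the most probable radial distance is 2.200 Å.

r ≈ 2.20 Å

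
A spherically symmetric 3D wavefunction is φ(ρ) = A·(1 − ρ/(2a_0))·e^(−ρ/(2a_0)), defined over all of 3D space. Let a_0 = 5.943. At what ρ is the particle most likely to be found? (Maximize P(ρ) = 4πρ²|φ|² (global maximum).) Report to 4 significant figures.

The maximum of P(ρ) = 4πρ²|φ|² occurs where its derivative vanishes.
Solving yields ρ = a_0·(√(5) + 3).
With a_0 = 5.943, the most probable radial distance is 31.118.

ρ ≈ 31.12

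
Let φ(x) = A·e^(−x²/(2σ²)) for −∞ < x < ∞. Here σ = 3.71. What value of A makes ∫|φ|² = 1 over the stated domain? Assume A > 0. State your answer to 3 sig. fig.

A ≈ 0.390

Require ∫ |φ|² dx = 1 over the whole domain.
With φ = A·e^(−x²/(2σ²)), the integral evaluates to A²·[√(π)·σ].
Hence A² = 1/[√(π)·σ].
Substituting σ = 3.71 gives A² = 0.1521, so A = 0.3900.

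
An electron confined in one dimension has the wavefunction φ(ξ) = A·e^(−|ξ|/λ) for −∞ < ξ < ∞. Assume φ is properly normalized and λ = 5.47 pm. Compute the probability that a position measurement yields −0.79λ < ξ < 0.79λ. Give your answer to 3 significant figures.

|φ|² is the probability density, so P = ∫_{−0.79λ}^{0.79λ} |φ|² dξ.
Since A² = 1/(λ), this is the region integral divided by the full normalization integral.
By symmetry take twice the ξ ≥ 0 contribution in numerator and denominator; the 2's cancel. Let u = ξ/λ; then A² and the length scale cancel, so P = ∫_{0}^{0.79} e^(-2·u) du ÷ ∫_{0}^{∞} e^(-2·u) du.
An antiderivative of e^(-2·u) is -e^(-2·u)/2; evaluating from 0 to 0.79 gives 1/2 - e^(-79/50)/2, while the full integral is 1/2.
Evaluating gives P = 0.7940.

P ≈ 0.794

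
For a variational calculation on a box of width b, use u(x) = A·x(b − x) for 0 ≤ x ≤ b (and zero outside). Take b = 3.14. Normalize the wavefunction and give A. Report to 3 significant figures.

A ≈ 0.313

We need A² ∫|f|² dx = 1, taking the integral from 0 to b.
Expanding the polynomial and integrating term by term, carrying out the integral gives A² · b^5/30.
Plugging in b = 3.14 yields A = 0.3135.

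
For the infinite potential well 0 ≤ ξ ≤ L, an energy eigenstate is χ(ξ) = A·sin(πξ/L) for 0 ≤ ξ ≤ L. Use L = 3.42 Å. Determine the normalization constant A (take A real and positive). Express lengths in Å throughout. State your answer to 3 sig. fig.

Require ∫ |χ|² dξ = 1 over the whole domain.
∫|χ|² dξ = A²·(L/2).
So A² = (L/2)^(−1).
Substituting L = 3.42 gives A² = 0.5848, so A = 0.7647.

A ≈ 0.765 Å^(-1/2)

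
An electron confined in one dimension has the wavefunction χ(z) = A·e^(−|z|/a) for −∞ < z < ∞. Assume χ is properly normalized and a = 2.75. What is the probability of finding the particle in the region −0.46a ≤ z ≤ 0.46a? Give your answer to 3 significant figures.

P ≈ 0.601

The probability is P = ∫ |χ|² dz over [−0.46a, 0.46a].
The normalization integral ∫|χ|²dz over the whole domain equals a·A², and A² cancels in the ratio.
By symmetry take twice the z ≥ 0 contribution in numerator and denominator; the 2's cancel. Let u = z/a; then A² and the length scale cancel, so P = ∫_{0}^{0.46} e^(-2·u) du ÷ ∫_{0}^{∞} e^(-2·u) du.
An antiderivative of e^(-2·u) is -e^(-2·u)/2; evaluating from 0 to 0.46 gives 1/2 - e^(-23/25)/2, while the full integral is 1/2.
Evaluating gives P = 0.6015.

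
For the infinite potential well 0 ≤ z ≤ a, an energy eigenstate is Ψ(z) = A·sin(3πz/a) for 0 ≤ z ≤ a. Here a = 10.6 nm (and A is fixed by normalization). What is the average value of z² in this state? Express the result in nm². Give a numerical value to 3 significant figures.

⟨z^2⟩ ≈ 36.8 nm^2

⟨z²⟩ = ∫ z^2 |Ψ|² dz over the full domain.
The ratio of the moment integral to the normalization integral gives ⟨z²⟩ = -a^2/(18·π^2) + a^2/3.
Putting a = 10.6 gives 36.82.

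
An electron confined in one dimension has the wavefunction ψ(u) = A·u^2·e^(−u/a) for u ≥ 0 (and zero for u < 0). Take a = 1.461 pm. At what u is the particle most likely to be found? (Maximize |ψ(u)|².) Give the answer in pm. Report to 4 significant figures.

The maximum of |ψ(u)|² occurs where its derivative vanishes.
This gives u = 2·a.
With a = 1.461, the most probable position is 2.9220 pm.

u ≈ 2.922 pm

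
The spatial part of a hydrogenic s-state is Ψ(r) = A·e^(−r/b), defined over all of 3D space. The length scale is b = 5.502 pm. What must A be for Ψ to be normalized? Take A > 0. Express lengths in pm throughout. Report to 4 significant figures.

A ≈ 0.04372 pm^(-3/2)

Normalization requires ∫|Ψ|² 4πr² dr = 1, integrated from 0 to ∞.
In 3D with spherical symmetry the volume element is 4πr² dr.
Recall ∫₀^∞ r^m e^(−r/β) dr = m!·β^(m+1), with Ψ = A·e^(−r/b), the integral evaluates to A²·[π·b^3].
With b = 5.502: A² = 0.0019111 and A = 0.043716.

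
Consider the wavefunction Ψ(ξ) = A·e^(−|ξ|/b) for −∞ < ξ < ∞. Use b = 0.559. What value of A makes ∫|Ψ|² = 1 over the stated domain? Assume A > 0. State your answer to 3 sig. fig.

A ≈ 1.34

We need A² ∫|f|² dξ = 1, taking the integral from −∞ to ∞.
With ∫₀^∞ ξ^0 e^(−αξ) dξ = 0!/α^1, ∫|Ψ|² dξ = A²·(b).
Plugging in b = 0.559 yields A = 1.338.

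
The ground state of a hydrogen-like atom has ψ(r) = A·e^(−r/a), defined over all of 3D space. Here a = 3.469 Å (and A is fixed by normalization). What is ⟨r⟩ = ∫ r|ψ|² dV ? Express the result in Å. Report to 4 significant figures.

⟨r⟩ = ∫ r |ψ|² 4πr² dr over the full domain.
Since the A² factors cancel between numerator and denominator, ⟨r⟩ = 3·a/2.
With a = 3.469, ⟨r⟩ = 5.2035.

⟨r⟩ ≈ 5.204 Å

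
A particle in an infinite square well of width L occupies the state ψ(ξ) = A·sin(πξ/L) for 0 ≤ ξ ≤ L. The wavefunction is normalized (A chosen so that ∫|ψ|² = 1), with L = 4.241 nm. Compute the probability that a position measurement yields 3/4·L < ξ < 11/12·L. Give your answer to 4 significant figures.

P ≈ 0.08709

P = ∫_{3/4·L}^{11/12·L} |ψ(ξ)|² dξ.
Since A² = 1/(L/2), this is the region integral divided by the full normalization integral.
In terms of u = ξ/L (A² and the length scale cancel between numerator and denominator), P = [∫_{3/4}^{11/12} sin(π·u)^2 du] / [∫_{0}^{1} sin(π·u)^2 du].
With ∫ sin(π·u)^2 du = u/2 - sin(2·π·u)/(4·π) + C, the region integral is 1/12 - 1/(8·π) and the full one is 1/2.
Taking the ratio, P = (-3 + 2·π)/(12·π).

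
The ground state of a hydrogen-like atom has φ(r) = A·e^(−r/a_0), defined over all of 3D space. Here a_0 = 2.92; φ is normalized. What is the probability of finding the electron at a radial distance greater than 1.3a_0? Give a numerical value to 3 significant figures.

P = ∫ |φ|² 4πr² dr over r > 1.3a_0.
The full normalization integral is A²·[π·a_0^3] = 1, fixing A².
In terms of u = r/a_0 (A², 4π and the length scale all cancel between numerator and denominator), P = [∫_{1.3}^{∞} u^2·e^(-2·u) du] / [∫_{0}^{∞} u^2·e^(-2·u) du].
Using ∫ u^2·e^(-2·u) du = -(2·u^2 + 2·u + 1)·e^(-2·u)/4, the numerator is 349·e^(-13/5)/200 and the denominator is 1/4.
The region integral divided by the full integral gives P = 0.5184.

P ≈ 0.518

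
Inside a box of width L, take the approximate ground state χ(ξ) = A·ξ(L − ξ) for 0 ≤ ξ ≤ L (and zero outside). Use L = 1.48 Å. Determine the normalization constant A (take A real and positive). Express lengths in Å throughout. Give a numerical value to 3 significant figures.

A ≈ 2.06 Å^(-5/2)

Require ∫ |χ|² dξ = 1 over the whole domain.
Expanding the polynomial and integrating term by term, with χ = A·ξ(L − ξ), the integral evaluates to A²·[L^5/30].
Hence A² = 1/[L^5/30].
With L = 1.48: A² = 4.225 and A = 2.055.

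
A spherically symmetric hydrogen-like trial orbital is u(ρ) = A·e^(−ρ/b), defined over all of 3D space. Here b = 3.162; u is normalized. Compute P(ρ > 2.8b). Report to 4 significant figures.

Integrate the radial probability density 4πρ²|u|² over ρ > 2.8b.
A² is fixed by ∫₀^∞ 4πρ²|u|² dρ = 1, i.e. A² = (π·b^3)^(−1).
In terms of t = ρ/b (A², 4π and the length scale all cancel between numerator and denominator), P = [∫_{2.8}^{∞} t^2·e^(-2·t) dt] / [∫_{0}^{∞} t^2·e^(-2·t) dt].
Using ∫ t^2·e^(-2·t) dt = -(2·t^2 + 2·t + 1)·e^(-2·t)/4, the numerator is 557·e^(-28/5)/100 and the denominator is 1/4.
The region integral divided by the full integral gives P = 0.082388.

P ≈ 0.08239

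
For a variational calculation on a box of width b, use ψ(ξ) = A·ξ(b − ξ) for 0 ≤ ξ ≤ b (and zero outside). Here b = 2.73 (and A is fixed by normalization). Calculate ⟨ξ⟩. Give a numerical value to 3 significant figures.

⟨ξ⟩ ≈ 1.37

The expectation value is the |ψ|²-weighted average of ξ: ∫ ξ|ψ|² dξ.
Evaluating both integrals, ⟨ξ⟩ = b/2.
Putting b = 2.73 gives 1.365.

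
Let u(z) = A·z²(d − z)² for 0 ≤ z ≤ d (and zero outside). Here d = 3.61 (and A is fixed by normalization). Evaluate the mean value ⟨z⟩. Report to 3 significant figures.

⟨z⟩ ≈ 1.81

By definition ⟨z⟩ = ∫ z |u(z)|² dz.
The ratio of the moment integral to the normalization integral gives ⟨z⟩ = d/2.
Putting d = 3.61 gives 1.805.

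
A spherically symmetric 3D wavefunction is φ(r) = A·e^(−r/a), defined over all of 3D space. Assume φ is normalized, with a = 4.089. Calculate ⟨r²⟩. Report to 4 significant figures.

⟨r^2⟩ ≈ 50.16

The expectation value is the |φ|²-weighted average of r^2: ∫ r^2|φ|² 4πr² dr.
With ∫₀^∞ r^4 e^(−αr) dr = 4!/α^5, since the A² factors cancel between numerator and denominator, ⟨r²⟩ = 3·a^2.
With a = 4.089, ⟨r^2⟩ = 50.160.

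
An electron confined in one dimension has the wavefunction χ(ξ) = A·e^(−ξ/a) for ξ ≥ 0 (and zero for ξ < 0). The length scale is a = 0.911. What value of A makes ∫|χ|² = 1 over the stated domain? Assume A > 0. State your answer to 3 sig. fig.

We need A² ∫|f|² dξ = 1, taking the integral from 0 to ∞.
Recall ∫₀^∞ ξ^m e^(−ξ/β) dξ = m!·β^(m+1), with χ = A·e^(−ξ/a), the integral evaluates to A²·[a/2].
Plugging in a = 0.911 yields A = 1.482.

A ≈ 1.48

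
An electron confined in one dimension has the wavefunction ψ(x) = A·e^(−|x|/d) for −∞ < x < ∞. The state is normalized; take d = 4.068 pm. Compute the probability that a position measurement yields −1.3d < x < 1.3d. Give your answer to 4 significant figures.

P ≈ 0.9257

The probability is P = ∫ |ψ|² dx over [−1.3d, 1.3d].
With A² fixed by ∫|ψ|² = 1, i.e. A² = (d)^(−1), substitute and integrate.
By symmetry take twice the x ≥ 0 contribution in numerator and denominator; the 2's cancel. In terms of u = x/d (A² and the length scale cancel between numerator and denominator), P = [∫_{0}^{1.3} e^(-2·u) du] / [∫_{0}^{∞} e^(-2·u) du].
Using ∫ e^(-2·u) du = -e^(-2·u)/2, the numerator is 1/2 - e^(-13/5)/2 and the denominator is 1/2.
Taking the ratio, P = 0.92573.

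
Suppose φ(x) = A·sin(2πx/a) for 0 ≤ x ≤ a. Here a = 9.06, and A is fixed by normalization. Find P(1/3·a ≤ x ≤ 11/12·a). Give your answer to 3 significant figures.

P ≈ 0.583

P = ∫_{1/3·a}^{11/12·a} |φ(x)|² dx.
The normalization integral ∫|φ|²dx over the whole domain equals a/2·A², and A² cancels in the ratio.
Let u = x/a; then A² and the length scale cancel, so P = ∫_{1/3}^{11/12} sin(2·π·u)^2 du ÷ ∫_{0}^{1} sin(2·π·u)^2 du.
An antiderivative of sin(2·π·u)^2 is u/2 - sin(4·π·u)/(8·π); evaluating from 1/3 to 11/12 gives 7/24, while the full integral is 1/2.
Evaluating gives P = 7/12.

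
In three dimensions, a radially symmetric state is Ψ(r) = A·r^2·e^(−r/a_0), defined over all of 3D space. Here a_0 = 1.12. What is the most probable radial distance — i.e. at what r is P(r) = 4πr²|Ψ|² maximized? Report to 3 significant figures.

r ≈ 3.36

Set d/dr [P(r) = 4πr²|Ψ|²] = 0 and solve for r > 0.
Solving yields r = 3·a_0.
With a_0 = 1.12, the most probable radial distance is 3.360.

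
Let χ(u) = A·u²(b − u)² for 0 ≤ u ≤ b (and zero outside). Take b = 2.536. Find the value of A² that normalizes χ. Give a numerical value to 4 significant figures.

A^2 ≈ 0.1452

The normalization condition is ∫|χ|² du = 1 from 0 to b.
∫|χ|² du = A²·(b^9/630).
Hence A² = 1/[b^9/630].
Substituting b = 2.536 gives A² = 0.14521, so A = 0.38106.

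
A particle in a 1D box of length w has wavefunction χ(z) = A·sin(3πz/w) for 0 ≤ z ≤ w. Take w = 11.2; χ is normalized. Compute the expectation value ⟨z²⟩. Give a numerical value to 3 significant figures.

⟨z^2⟩ ≈ 41.1

The expectation value is the |χ|²-weighted average of z^2: ∫ z^2|χ|² dz.
Using sin²θ = (1 − cos 2θ)/2, the ratio of the moment integral to the normalization integral gives ⟨z²⟩ = -w^2/(18·π^2) + w^2/3.
Putting w = 11.2 gives 41.11.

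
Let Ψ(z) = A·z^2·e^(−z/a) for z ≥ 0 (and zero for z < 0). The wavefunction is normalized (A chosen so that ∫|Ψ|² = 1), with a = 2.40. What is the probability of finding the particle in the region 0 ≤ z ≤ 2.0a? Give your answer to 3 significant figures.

P ≈ 0.371

|Ψ|² is the probability density, so P = ∫_{0}^{2.0a} |Ψ|² dz.
The normalization integral ∫|Ψ|²dz over the whole domain equals 3·a^5/4·A², and A² cancels in the ratio.
Substituting u = z/a, A² and the length scale cancel in the ratio: P = ∫_{0}^{2.0} u^4·e^(-2·u) du / ∫_{0}^{∞} u^4·e^(-2·u) du.
With ∫ u^4·e^(-2·u) du = -(u^4/2 + u^3 + 3·u^2/2 + 3·u/2 + 3/4)·e^(-2·u) + C, the region integral is 3/4 - 103·e^(-4)/4 and the full one is 3/4.
Taking the ratio, P = 0.3712.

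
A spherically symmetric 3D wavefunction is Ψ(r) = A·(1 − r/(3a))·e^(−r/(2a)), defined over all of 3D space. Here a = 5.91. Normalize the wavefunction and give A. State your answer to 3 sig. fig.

Require ∫ |Ψ|² 4πr² dr = 1 over the whole domain.
In 3D with spherical symmetry the volume element is 4πr² dr.
Recall ∫₀^∞ r^m e^(−r/β) dr = m!·β^(m+1), ∫|Ψ|² 4πr² dr = A²·(8·π·a^3/3).
So A² = (8·π·a^3/3)^(−1).
With a = 5.91: A² = 0.0005783 and A = 0.02405.

A ≈ 0.0240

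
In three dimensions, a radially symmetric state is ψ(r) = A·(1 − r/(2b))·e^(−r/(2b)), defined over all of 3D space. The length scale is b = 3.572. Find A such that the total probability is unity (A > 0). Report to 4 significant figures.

Normalization requires ∫|ψ|² 4πr² dr = 1, integrated from 0 to ∞.
(Spherical symmetry: dV = 4πr² dr.)
With ψ = A·(1 − r/(2b))·e^(−r/(2b)), the integral evaluates to A²·[8·π·b^3].
Hence A² = 1/[8·π·b^3].
Plugging in b = 3.572 yields A = 0.029547.

A ≈ 0.02955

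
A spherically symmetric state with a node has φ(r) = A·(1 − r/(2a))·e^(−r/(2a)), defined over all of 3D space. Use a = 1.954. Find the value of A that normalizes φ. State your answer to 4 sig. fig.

Normalization requires ∫|φ|² 4πr² dr = 1, integrated from 0 to ∞.
(Spherical symmetry: dV = 4πr² dr.)
Carrying out the integral gives A² · 8·π·a^3.
Setting this equal to 1 gives A² = 1/(8·π·a^3).
Plugging in a = 1.954 yields A = 0.073029.

A ≈ 0.07303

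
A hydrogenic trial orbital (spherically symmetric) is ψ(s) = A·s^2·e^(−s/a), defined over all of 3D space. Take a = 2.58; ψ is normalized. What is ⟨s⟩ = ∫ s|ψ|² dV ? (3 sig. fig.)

⟨s⟩ = ∫ s |ψ|² 4πs² ds over the full domain.
Using ∫₀^∞ sⁿ e^(−αs) ds = n!/αⁿ⁺¹, since the A² factors cancel between numerator and denominator, ⟨s⟩ = 7·a/2.
With a = 2.58, ⟨s⟩ = 9.030.

⟨s⟩ ≈ 9.03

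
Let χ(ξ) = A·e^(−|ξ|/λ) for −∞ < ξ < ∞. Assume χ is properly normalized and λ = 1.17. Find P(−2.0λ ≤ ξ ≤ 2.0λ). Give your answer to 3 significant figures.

P = ∫_{−2.0λ}^{2.0λ} |χ(ξ)|² dξ.
Since A² = 1/(λ), this is the region integral divided by the full normalization integral.
By symmetry take twice the ξ ≥ 0 contribution in numerator and denominator; the 2's cancel. In terms of u = ξ/λ (A² and the length scale cancel between numerator and denominator), P = [∫_{0}^{2.0} e^(-2·u) du] / [∫_{0}^{∞} e^(-2·u) du].
With ∫ e^(-2·u) du = -e^(-2·u)/2 + C, the region integral is 1/2 - e^(-4)/2 and the full one is 1/2.
The result is P = 0.9817.

P ≈ 0.982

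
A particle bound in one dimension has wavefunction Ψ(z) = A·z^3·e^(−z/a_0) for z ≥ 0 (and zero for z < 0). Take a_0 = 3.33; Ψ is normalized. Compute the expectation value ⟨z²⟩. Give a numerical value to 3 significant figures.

The expectation value is the |Ψ|²-weighted average of z^2: ∫ z^2|Ψ|² dz.
Using ∫₀^∞ zⁿ e^(−αz) dz = n!/αⁿ⁺¹, evaluating both integrals, ⟨z²⟩ = 14·a_0^2.
Putting a_0 = 3.33 gives 155.2.

⟨z^2⟩ ≈ 155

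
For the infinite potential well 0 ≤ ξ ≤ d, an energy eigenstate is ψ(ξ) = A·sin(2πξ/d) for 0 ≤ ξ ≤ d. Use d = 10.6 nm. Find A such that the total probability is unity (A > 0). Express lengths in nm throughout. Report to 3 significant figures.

A ≈ 0.434 nm^(-1/2)

Normalization requires ∫|ψ|² dξ = 1, integrated from 0 to d.
The integral (without the A² prefactor) comes out to d/2.
Plugging in d = 10.6 yields A = 0.4344.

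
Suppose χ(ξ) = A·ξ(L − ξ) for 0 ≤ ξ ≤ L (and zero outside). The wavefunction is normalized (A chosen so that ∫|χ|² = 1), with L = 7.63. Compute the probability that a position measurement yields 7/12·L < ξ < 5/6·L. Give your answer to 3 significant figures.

P = ∫_{7/12·L}^{5/6·L} |χ(ξ)|² dξ.
Since A² = 1/(L^5/30), this is the region integral divided by the full normalization integral.
In terms of u = ξ/L (A² and the length scale cancel between numerator and denominator), P = [∫_{7/12}^{5/6} u^2·(1 - u)^2 du] / [∫_{0}^{1} u^2·(1 - u)^2 du].
Using ∫ u^2·(1 - u)^2 du = u^3·(6·u^2 - 15·u + 10)/30, the numerator is ≈ 0.010371 and the denominator is 1/30.
This works out to P = 0.3111.

P ≈ 0.311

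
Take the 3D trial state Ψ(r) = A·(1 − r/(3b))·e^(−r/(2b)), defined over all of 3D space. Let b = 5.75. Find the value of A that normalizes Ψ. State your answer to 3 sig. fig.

Require ∫ |Ψ|² 4πr² dr = 1 over the whole domain.
(Spherical symmetry: dV = 4πr² dr.)
∫|Ψ|² 4πr² dr = A²·(8·π·b^3/3).
So A² = (8·π·b^3/3)^(−1).
With b = 5.75: A² = 0.0006279 and A = 0.02506.

A ≈ 0.0251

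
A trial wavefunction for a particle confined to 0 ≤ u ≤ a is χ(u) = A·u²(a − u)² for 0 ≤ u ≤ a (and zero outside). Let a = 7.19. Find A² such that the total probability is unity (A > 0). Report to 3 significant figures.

The normalization condition is ∫|χ|² du = 1 from 0 to a.
With χ = A·u²(a − u)², the integral evaluates to A²·[a^9/630].
So A² = (a^9/630)^(−1).
Plugging in a = 7.19 yields A = 0.003503.

A^2 ≈ 0.0000123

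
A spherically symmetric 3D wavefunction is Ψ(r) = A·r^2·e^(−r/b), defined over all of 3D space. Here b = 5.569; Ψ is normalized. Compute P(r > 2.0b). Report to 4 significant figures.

P = ∫ |Ψ|² 4πr² dr over r > 2.0b.
A² is fixed by ∫₀^∞ 4πr²|Ψ|² dr = 1, i.e. A² = (45·π·b^7/2)^(−1).
In terms of u = r/b (A², 4π and the length scale all cancel between numerator and denominator), P = [∫_{2.0}^{∞} u^6·e^(-2·u) du] / [∫_{0}^{∞} u^6·e^(-2·u) du].
An antiderivative of u^6·e^(-2·u) is -(4·u^6 + 12·u^5 + 30·u^4 + 60·u^3 + 90·u^2 + 90·u + 45)·e^(-2·u)/8; evaluating from 2.0 to ∞ gives 2185·e^(-4)/8, while the full integral is 45/8.
The region integral divided by the full integral gives P = 0.88933.

P ≈ 0.8893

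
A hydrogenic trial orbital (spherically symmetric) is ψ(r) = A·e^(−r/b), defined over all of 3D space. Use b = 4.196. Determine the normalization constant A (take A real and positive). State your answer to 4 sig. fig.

Normalization requires ∫|ψ|² 4πr² dr = 1, integrated from 0 to ∞.
∫|ψ|² 4πr² dr = A²·(π·b^3).
Setting this equal to 1 gives A² = 1/(π·b^3).
With b = 4.196: A² = 0.0043087 and A = 0.065640.

A ≈ 0.06564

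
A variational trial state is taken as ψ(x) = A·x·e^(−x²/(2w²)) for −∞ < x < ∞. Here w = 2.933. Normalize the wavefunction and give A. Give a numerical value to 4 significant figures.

A ≈ 0.2115

The normalization condition is ∫|ψ|² dx = 1 from −∞ to ∞.
Carrying out the integral gives A² · √(π)·w^3/2.
Hence A² = 1/[√(π)·w^3/2].
Substituting w = 2.933 gives A² = 0.044722, so A = 0.21148.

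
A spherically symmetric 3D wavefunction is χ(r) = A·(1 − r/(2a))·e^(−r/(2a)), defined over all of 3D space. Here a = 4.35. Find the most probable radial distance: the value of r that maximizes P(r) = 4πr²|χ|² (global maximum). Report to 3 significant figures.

The maximum of P(r) = 4πr²|χ|² occurs where its derivative vanishes.
Solving yields r = a·(√(5) + 3).
With a = 4.35, the most probable radial distance is 22.78.

r ≈ 22.8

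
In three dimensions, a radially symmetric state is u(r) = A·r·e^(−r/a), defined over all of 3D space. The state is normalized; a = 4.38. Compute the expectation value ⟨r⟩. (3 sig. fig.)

The expectation value is the |u|²-weighted average of r: ∫ r|u|² 4πr² dr.
With ∫₀^∞ r^5 e^(−αr) dr = 5!/α^6, the ratio of the moment integral to the normalization integral gives ⟨r⟩ = 5·a/2.
Putting a = 4.38 gives 10.95.

⟨r⟩ ≈ 11.0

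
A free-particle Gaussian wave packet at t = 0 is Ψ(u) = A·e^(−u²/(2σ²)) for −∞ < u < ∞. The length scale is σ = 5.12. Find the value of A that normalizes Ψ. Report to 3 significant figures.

A ≈ 0.332

The normalization condition is ∫|Ψ|² du = 1 from −∞ to ∞.
With ∫_{−∞}^{∞} u^(2m) e^(−αu²) du = (2m−1)!!·√π / (2^m α^(m+1/2)), with Ψ = A·e^(−u²/(2σ²)), the integral evaluates to A²·[√(π)·σ].
Plugging in σ = 5.12 yields A = 0.3320.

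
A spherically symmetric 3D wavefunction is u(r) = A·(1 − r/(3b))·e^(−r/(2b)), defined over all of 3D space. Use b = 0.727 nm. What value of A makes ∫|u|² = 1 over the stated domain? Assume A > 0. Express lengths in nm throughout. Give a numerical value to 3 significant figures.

Normalization requires ∫|u|² 4πr² dr = 1, integrated from 0 to ∞.
The angular integral contributes 4π, leaving ∫₀^∞ r²|u|² dr.
The integral (without the A² prefactor) comes out to 8·π·b^3/3.
Setting this equal to 1 gives A² = 1/(8·π·b^3/3).
Substituting b = 0.727 gives A² = 0.3107, so A = 0.5574.

A ≈ 0.557 nm^(-3/2)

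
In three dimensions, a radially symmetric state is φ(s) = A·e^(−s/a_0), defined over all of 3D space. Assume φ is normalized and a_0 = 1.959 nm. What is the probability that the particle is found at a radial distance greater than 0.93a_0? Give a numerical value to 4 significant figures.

Integrate the radial probability density 4πs²|φ|² over s > 0.93a_0.
Normalization gives A² = 1/(π·a_0^3).
Substituting u = s/a_0, A², 4π and the length scale all cancel in the ratio: P = ∫_{0.93}^{∞} u^2·e^(-2·u) du / ∫_{0}^{∞} u^2·e^(-2·u) du.
With ∫ u^2·e^(-2·u) du = -(2·u^2 + 2·u + 1)·e^(-2·u)/4 + C, the region integral is ≈ 0.178627 and the full one is 1/4.
Taking the ratio yields P = 0.71451.

P ≈ 0.7145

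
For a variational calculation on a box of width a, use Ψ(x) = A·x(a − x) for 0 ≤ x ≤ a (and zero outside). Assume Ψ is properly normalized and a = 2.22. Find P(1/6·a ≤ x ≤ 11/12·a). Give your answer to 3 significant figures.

P ≈ 0.959

The probability is P = ∫ |Ψ|² dx over [1/6·a, 11/12·a].
The normalization integral ∫|Ψ|²dx over the whole domain equals a^5/30·A², and A² cancels in the ratio.
In terms of u = x/a (A² and the length scale cancel between numerator and denominator), P = [∫_{1/6}^{11/12} u^2·(1 - u)^2 du] / [∫_{0}^{1} u^2·(1 - u)^2 du].
An antiderivative of u^2·(1 - u)^2 is u^3·(6·u^2 - 15·u + 10)/30; evaluating from 1/6 to 11/12 gives ≈ 0.031981, while the full integral is 1/30.
Evaluating gives P = 4421/4608.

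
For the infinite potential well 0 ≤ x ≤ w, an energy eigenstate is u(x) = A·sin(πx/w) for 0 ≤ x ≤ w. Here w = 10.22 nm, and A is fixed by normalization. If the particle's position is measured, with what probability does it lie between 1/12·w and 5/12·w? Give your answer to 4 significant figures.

P ≈ 0.3333

The probability is P = ∫ |u|² dx over [1/12·w, 5/12·w].
With A² fixed by ∫|u|² = 1, i.e. A² = (w/2)^(−1), substitute and integrate.
In terms of t = x/w (A² and the length scale cancel between numerator and denominator), P = [∫_{1/12}^{5/12} sin(π·t)^2 dt] / [∫_{0}^{1} sin(π·t)^2 dt].
With ∫ sin(π·t)^2 dt = t/2 - sin(2·π·t)/(4·π) + C, the region integral is 1/6 and the full one is 1/2.
Taking the ratio, P = 1/3.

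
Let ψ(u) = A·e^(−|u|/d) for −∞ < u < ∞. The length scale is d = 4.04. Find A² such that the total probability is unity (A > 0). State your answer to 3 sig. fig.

A^2 ≈ 0.248

The normalization condition is ∫|ψ|² du = 1 from −∞ to ∞.
With ψ = A·e^(−|u|/d), the integral evaluates to A²·[d].
Hence A² = 1/[d].
Plugging in d = 4.04 yields A = 0.4975.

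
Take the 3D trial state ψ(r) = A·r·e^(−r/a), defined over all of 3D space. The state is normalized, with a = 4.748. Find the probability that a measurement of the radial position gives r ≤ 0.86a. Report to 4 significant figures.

With dV = 4πr²dr, the probability is ∫|ψ|² dV over r ≤ 0.86a.
Normalization gives A² = 1/(3·π·a^5).
Let u = r/a; then A², 4π and the length scale all cancel, so P = ∫_{0}^{0.86} u^4·e^(-2·u) du ÷ ∫_{0}^{∞} u^4·e^(-2·u) du.
Using ∫ u^4·e^(-2·u) du = -(u^4/2 + u^3 + 3·u^2/2 + 3·u/2 + 3/4)·e^(-2·u), the numerator is ≈ 0.0231777 and the denominator is 3/4.
Taking the ratio yields P = 0.030904.

P ≈ 0.03090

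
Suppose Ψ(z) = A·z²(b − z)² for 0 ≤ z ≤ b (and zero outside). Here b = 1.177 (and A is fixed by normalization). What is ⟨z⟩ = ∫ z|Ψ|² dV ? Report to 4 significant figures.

⟨z⟩ ≈ 0.5885

The expectation value is the |Ψ|²-weighted average of z: ∫ z|Ψ|² dz.
Expanding the polynomial and integrating term by term, since the A² factors cancel between numerator and denominator, ⟨z⟩ = b/2.
With b = 1.177, ⟨z⟩ = 0.58850.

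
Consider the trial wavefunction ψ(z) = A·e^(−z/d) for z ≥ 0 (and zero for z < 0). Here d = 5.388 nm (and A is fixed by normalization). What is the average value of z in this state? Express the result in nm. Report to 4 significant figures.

By definition ⟨z⟩ = ∫ z |ψ(z)|² dz.
Evaluating both integrals, ⟨z⟩ = d/2.
With d = 5.388, ⟨z⟩ = 2.6940.

⟨z⟩ ≈ 2.694 nm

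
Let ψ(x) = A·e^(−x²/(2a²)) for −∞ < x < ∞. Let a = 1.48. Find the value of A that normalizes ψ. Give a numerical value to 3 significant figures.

A ≈ 0.617

We need A² ∫|f|² dx = 1, taking the integral from −∞ to ∞.
Differentiating ∫e^(−αx²) dx = √(π/α) under α to get the higher moments, ∫|ψ|² dx = A²·(√(π)·a).
Hence A² = 1/[√(π)·a].
With a = 1.48: A² = 0.3812 and A = 0.6174.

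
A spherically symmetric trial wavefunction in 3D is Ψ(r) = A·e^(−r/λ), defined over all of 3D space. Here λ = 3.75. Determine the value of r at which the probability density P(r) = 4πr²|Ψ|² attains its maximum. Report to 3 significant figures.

r ≈ 3.75

The maximum of P(r) = 4πr²|Ψ|² occurs where its derivative vanishes.
This gives r = λ.
With λ = 3.75, the most probable radial distance is 3.750.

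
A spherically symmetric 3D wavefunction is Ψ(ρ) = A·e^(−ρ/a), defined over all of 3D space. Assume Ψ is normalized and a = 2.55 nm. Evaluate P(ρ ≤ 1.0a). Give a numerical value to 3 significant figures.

P ≈ 0.323

Integrate the radial probability density 4πρ²|Ψ|² over ρ ≤ 1.0a.
Normalization gives A² = 1/(π·a^3).
In terms of u = ρ/a (A², 4π and the length scale all cancel between numerator and denominator), P = [∫_{0}^{1.0} u^2·e^(-2·u) du] / [∫_{0}^{∞} u^2·e^(-2·u) du].
An antiderivative of u^2·e^(-2·u) is -(2·u^2 + 2·u + 1)·e^(-2·u)/4; evaluating from 0 to 1.0 gives 1/4 - 5·e^(-2)/4, while the full integral is 1/4.
Taking the ratio yields P = 0.3233.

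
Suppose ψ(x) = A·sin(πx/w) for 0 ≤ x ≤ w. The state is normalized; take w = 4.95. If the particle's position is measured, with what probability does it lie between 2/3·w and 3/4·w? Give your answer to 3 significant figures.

|ψ|² is the probability density, so P = ∫_{2/3·w}^{3/4·w} |ψ|² dx.
With A² fixed by ∫|ψ|² = 1, i.e. A² = (w/2)^(−1), substitute and integrate.
Substituting u = x/w, A² and the length scale cancel in the ratio: P = ∫_{2/3}^{3/4} sin(π·u)^2 du / ∫_{0}^{1} sin(π·u)^2 du.
An antiderivative of sin(π·u)^2 is u/2 - sin(2·π·u)/(4·π); evaluating from 2/3 to 3/4 gives -√(3)/(8·π) + 1/24 + 1/(4·π), while the full integral is 1/2.
Evaluating gives P = (-3·√(3) + π + 6)/(12·π).

P ≈ 0.105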